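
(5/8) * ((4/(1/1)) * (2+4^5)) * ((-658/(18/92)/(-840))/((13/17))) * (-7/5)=-2444141/130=-18801.08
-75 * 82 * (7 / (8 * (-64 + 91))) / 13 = -7175 / 468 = -15.33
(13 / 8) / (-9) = -13 / 72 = -0.18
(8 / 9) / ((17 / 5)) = 40 / 153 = 0.26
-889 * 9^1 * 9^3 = -5832729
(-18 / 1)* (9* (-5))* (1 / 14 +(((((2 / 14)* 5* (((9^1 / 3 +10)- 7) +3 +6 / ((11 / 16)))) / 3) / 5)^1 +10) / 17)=752085 / 1309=574.55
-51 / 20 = -2.55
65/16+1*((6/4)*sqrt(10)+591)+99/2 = 3*sqrt(10)/2+10313/16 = 649.31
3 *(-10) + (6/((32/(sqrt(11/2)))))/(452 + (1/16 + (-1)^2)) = -30 + 3 *sqrt(22)/14498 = -30.00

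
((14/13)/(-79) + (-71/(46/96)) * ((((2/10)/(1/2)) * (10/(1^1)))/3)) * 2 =-9334020/23621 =-395.16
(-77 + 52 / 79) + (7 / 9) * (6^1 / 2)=-17540 / 237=-74.01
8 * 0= 0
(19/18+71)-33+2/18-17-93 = -70.83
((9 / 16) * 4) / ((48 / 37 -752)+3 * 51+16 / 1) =-333 / 86092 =-0.00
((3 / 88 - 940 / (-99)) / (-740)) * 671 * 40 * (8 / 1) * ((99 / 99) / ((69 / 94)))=-86548996 / 22977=-3766.77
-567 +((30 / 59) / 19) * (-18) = -636147 / 1121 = -567.48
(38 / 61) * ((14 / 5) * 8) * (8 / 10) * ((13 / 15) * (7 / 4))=387296 / 22875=16.93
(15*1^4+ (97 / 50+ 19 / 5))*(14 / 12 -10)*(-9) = 164883 / 100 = 1648.83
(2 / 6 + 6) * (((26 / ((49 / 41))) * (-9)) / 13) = -4674 / 49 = -95.39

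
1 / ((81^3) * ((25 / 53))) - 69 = -916735672 / 13286025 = -69.00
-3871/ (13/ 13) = -3871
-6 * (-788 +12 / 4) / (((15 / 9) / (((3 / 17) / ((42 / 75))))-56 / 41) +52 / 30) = 4344975 / 5218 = 832.69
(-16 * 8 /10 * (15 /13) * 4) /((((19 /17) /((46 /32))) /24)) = -450432 /247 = -1823.61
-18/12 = -3/2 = -1.50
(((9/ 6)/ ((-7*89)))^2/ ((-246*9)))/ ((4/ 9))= -3/ 509225248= -0.00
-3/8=-0.38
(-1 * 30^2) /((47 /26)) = -497.87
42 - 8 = 34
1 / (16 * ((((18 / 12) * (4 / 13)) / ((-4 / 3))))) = -13 / 72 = -0.18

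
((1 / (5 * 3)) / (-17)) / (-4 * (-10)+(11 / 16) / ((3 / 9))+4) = -16 / 187935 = -0.00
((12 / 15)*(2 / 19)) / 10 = 4 / 475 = 0.01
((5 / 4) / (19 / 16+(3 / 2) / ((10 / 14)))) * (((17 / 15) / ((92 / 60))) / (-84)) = -425 / 127029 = -0.00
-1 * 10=-10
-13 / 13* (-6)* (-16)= -96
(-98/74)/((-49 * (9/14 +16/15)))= 210/13283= 0.02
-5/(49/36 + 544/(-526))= -15.30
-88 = -88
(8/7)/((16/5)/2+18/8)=160/539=0.30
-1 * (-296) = 296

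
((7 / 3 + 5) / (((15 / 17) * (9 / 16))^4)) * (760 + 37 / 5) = 92739.29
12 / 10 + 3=21 / 5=4.20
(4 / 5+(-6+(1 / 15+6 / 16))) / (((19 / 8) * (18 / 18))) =-571 / 285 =-2.00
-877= -877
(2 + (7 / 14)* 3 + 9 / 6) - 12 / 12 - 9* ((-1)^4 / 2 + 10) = -181 / 2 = -90.50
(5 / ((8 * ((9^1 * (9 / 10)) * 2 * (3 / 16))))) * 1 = 50 / 243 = 0.21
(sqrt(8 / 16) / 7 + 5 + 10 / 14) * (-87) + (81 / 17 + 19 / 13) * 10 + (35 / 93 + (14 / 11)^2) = -441.67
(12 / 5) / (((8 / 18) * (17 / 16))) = 432 / 85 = 5.08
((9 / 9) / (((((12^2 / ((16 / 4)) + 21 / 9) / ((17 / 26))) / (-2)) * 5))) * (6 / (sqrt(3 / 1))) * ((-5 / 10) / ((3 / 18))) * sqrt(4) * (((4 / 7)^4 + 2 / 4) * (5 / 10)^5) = 445689 * sqrt(3) / 287159600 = 0.00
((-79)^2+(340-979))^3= 175804227208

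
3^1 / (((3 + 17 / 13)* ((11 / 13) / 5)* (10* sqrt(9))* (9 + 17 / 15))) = 2535 / 187264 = 0.01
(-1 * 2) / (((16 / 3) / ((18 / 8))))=-27 / 32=-0.84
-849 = -849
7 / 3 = 2.33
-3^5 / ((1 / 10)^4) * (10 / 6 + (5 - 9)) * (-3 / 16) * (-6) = 6378750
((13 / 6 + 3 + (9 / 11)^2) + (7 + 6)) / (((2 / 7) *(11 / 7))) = 670075 / 15972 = 41.95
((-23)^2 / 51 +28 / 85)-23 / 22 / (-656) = 39390793 / 3680160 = 10.70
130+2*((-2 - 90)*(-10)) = 1970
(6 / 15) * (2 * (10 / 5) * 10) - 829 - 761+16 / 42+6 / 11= -363380 / 231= -1573.07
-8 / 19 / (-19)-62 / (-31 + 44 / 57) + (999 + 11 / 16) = 9969570913 / 9952048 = 1001.76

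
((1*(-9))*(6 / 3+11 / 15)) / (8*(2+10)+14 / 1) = -123 / 550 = -0.22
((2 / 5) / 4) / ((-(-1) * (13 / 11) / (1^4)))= 11 / 130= 0.08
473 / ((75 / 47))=22231 / 75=296.41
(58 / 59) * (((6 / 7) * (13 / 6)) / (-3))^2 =9802 / 26019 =0.38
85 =85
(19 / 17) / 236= 19 / 4012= 0.00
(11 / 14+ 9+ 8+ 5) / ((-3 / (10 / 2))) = -37.98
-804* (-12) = 9648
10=10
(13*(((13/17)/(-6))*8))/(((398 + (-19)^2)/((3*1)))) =-676/12903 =-0.05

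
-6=-6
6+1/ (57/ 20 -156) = 18358/ 3063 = 5.99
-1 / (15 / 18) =-6 / 5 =-1.20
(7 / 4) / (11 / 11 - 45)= -7 / 176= -0.04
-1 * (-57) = 57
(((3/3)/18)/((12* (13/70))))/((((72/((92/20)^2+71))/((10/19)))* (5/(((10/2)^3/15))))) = 560/20007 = 0.03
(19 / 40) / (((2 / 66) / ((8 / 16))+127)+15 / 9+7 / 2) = 0.00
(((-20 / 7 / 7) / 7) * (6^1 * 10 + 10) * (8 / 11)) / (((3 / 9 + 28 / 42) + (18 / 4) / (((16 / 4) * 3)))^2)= -102400 / 65219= -1.57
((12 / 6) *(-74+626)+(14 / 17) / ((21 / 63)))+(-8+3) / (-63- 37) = 376217 / 340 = 1106.52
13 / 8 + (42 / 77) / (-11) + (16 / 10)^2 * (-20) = -240183 / 4840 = -49.62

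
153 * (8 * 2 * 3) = 7344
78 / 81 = 26 / 27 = 0.96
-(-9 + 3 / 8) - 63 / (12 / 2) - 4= -47 / 8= -5.88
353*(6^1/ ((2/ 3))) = 3177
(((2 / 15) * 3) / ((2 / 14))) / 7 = 2 / 5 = 0.40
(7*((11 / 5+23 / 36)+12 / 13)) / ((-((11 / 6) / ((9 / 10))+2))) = -184863 / 28340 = -6.52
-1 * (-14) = 14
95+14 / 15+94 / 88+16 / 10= 98.60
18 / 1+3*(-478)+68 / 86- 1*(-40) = -59134 / 43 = -1375.21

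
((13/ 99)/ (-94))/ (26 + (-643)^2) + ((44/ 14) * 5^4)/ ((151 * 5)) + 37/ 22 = 8710803307792/ 2033561427975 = 4.28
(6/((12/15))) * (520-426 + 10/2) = 1485/2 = 742.50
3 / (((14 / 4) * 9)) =0.10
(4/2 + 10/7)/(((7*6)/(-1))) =-4/49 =-0.08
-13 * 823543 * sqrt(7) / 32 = -10706059 * sqrt(7) / 32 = -885174.05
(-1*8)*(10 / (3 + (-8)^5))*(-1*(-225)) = 3600 / 6553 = 0.55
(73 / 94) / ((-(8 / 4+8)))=-73 / 940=-0.08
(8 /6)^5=1024 /243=4.21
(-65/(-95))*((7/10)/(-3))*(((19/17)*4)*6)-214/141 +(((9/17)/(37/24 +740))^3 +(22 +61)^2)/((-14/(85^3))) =-40831315283365388483577419/135116515066134810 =-302193371.87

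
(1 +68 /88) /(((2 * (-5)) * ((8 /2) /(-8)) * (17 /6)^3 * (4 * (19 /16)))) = 16848 /5134085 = 0.00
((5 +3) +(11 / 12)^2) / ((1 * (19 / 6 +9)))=1273 / 1752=0.73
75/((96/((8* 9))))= 225/4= 56.25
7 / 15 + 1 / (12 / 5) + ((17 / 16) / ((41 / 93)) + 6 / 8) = 39787 / 9840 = 4.04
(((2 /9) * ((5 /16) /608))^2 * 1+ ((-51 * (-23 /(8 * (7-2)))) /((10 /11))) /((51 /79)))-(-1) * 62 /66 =26827576683227 /526992998400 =50.91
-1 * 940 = -940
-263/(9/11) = -2893/9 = -321.44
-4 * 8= -32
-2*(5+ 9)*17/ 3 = -476/ 3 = -158.67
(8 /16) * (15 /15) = 1 /2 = 0.50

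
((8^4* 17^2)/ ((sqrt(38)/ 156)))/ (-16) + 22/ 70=-1872278.87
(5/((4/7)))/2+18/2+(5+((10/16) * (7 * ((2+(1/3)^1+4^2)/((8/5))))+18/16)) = 13369/192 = 69.63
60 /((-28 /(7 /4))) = -15 /4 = -3.75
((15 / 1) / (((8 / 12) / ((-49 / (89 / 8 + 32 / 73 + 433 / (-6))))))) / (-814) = -965790 / 43214039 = -0.02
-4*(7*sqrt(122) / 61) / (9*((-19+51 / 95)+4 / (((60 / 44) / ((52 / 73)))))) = 97090*sqrt(122) / 31169841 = 0.03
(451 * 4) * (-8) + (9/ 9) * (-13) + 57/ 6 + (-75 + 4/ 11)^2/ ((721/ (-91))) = -377344339/ 24926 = -15138.58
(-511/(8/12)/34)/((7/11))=-2409/68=-35.43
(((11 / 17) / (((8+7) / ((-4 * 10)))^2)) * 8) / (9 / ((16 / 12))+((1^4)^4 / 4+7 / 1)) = 2816 / 1071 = 2.63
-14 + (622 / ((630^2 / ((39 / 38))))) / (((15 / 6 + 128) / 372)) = -765170984 / 54672975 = -14.00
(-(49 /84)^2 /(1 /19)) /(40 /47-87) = 43757 /583056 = 0.08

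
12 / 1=12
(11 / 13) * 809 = 684.54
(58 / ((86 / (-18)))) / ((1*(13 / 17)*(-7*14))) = 4437 / 27391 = 0.16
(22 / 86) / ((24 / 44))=121 / 258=0.47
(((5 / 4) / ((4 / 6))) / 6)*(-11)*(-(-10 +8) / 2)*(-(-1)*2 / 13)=-55 / 104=-0.53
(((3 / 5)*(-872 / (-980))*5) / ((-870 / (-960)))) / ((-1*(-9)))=6976 / 21315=0.33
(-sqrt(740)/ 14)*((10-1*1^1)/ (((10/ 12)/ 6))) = -324*sqrt(185)/ 35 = -125.91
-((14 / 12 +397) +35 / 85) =-40655 / 102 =-398.58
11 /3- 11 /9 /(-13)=440 /117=3.76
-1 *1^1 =-1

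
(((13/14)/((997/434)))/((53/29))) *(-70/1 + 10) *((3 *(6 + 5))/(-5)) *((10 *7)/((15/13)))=280768488/52841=5313.46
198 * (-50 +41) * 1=-1782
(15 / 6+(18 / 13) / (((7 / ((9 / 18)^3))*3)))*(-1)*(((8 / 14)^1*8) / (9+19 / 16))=-1.13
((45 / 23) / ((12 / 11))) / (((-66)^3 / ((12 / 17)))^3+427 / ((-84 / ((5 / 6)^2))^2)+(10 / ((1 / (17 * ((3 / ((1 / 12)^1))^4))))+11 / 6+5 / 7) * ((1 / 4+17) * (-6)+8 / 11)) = -592764480 / 22329792598869470677700231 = -0.00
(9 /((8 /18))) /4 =81 /16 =5.06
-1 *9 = -9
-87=-87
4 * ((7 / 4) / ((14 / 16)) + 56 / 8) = 36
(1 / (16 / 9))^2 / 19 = 81 / 4864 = 0.02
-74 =-74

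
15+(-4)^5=-1009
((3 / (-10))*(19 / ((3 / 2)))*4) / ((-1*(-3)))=-76 / 15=-5.07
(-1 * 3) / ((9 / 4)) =-1.33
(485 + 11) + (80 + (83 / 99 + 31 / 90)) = 571411 / 990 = 577.18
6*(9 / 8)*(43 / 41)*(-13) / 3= -30.68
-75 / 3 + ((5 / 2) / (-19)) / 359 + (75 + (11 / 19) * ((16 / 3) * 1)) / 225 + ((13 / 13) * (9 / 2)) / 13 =-1454887208 / 59854275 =-24.31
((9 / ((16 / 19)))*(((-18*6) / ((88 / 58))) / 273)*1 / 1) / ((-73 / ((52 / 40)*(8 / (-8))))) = -44631 / 899360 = -0.05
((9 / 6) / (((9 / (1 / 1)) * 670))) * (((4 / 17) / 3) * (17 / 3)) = 1 / 9045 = 0.00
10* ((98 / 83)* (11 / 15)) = 2156 / 249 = 8.66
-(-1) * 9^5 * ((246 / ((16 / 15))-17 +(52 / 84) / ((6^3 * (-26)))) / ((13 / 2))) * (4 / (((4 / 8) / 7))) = 1412805645 / 13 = 108677357.31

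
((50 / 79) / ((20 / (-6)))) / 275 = -3 / 4345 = -0.00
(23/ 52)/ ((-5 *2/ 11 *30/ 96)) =-506/ 325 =-1.56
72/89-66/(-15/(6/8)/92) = 135462/445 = 304.41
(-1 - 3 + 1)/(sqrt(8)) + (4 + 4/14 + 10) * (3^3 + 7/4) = 2875/7 - 3 * sqrt(2)/4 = 409.65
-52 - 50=-102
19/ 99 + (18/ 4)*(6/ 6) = 929/ 198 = 4.69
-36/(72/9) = -9/2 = -4.50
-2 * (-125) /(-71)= -250 /71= -3.52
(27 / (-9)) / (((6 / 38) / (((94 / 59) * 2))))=-3572 / 59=-60.54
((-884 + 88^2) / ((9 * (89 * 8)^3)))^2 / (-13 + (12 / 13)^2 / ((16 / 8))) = -19882681 / 56061398028558090240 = -0.00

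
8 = 8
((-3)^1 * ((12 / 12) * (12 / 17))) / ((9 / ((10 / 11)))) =-40 / 187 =-0.21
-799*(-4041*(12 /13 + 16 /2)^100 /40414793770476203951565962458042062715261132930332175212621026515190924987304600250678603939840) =560835401429426013605617692828801360666563505198666978095280906858376577774854897440101462463743922069245597794110005719199866805187575607275210213946759 /62355743929005506390659258523872268317288172577047509086463595799916078823054863825554182765542893420326327249619176508885063656901677932179619840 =8994125.74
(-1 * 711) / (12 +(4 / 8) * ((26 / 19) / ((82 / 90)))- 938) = 0.77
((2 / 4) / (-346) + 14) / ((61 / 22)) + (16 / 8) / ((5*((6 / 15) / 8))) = 275405 / 21106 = 13.05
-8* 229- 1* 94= -1926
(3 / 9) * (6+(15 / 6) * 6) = 7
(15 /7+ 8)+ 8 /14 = 75 /7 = 10.71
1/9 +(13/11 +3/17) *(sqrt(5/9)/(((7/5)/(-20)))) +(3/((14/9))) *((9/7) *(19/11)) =42631/9702-25400 *sqrt(5)/3927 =-10.07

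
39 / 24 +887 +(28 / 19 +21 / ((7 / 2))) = 136207 / 152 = 896.10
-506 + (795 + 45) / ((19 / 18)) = 5506 / 19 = 289.79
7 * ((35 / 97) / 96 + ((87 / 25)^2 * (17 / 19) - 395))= -2689.12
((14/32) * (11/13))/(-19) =-77/3952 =-0.02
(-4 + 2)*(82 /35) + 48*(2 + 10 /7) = 5596 /35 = 159.89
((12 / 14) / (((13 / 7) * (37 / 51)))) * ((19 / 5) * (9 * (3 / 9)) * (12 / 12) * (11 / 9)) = 21318 / 2405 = 8.86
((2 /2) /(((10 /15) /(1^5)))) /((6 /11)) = 2.75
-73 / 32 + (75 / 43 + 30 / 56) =-13 / 9632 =-0.00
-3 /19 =-0.16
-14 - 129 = -143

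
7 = 7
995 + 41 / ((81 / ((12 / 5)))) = 996.21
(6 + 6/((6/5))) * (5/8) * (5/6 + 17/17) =605/48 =12.60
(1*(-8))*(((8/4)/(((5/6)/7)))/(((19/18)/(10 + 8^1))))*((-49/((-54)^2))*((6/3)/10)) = 10976/1425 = 7.70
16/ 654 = 8/ 327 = 0.02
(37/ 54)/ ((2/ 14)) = 259/ 54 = 4.80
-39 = -39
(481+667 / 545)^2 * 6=414420884064 / 297025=1395239.07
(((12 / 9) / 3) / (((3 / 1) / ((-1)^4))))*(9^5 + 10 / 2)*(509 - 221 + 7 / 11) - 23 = 749978969 / 297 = 2525181.71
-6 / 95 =-0.06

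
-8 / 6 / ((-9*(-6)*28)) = -1 / 1134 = -0.00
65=65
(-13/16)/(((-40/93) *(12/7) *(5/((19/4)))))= 53599/51200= 1.05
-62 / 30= -31 / 15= -2.07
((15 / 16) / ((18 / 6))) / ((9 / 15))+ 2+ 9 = 553 / 48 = 11.52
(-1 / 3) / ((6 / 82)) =-4.56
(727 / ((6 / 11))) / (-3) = -7997 / 18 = -444.28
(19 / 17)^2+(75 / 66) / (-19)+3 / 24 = 635093 / 483208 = 1.31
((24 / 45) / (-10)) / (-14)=0.00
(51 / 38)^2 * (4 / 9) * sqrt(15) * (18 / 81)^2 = 1156 * sqrt(15) / 29241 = 0.15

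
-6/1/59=-6/59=-0.10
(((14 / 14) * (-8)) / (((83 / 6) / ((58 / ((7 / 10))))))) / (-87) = 320 / 581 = 0.55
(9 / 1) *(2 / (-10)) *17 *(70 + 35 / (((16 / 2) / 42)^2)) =-31661.44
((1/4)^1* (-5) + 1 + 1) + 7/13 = 67/52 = 1.29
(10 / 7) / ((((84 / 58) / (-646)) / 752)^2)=496177105922560 / 3087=160731164859.92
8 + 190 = 198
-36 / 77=-0.47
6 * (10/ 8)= 7.50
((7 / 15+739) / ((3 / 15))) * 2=22184 / 3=7394.67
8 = 8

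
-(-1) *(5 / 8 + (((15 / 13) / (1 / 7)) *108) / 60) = 1577 / 104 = 15.16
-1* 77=-77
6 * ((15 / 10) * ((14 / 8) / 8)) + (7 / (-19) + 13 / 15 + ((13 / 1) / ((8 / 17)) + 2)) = 292679 / 9120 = 32.09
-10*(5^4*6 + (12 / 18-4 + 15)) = -112850 / 3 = -37616.67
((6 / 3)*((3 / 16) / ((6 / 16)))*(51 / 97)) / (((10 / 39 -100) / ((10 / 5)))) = -1989 / 188665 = -0.01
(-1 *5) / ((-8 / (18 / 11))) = 45 / 44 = 1.02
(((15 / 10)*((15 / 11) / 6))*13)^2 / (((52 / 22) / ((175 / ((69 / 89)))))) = 1875.69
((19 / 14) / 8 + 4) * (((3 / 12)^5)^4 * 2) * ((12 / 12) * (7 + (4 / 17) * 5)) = 64913 / 1046735069642752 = 0.00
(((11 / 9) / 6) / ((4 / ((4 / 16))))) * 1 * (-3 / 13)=-0.00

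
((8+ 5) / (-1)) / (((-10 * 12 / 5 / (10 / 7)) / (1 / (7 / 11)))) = 715 / 588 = 1.22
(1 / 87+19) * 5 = 8270 / 87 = 95.06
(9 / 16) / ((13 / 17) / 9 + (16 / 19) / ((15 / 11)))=130815 / 163376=0.80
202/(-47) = -202/47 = -4.30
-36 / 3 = -12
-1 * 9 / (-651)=3 / 217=0.01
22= 22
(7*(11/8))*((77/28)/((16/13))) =11011/512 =21.51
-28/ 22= -14/ 11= -1.27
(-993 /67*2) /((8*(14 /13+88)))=-4303 /103448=-0.04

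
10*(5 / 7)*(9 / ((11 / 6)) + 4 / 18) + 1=26093 / 693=37.65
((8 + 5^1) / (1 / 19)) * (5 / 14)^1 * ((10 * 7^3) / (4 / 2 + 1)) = 302575 / 3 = 100858.33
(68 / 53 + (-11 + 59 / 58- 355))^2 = 1249953068169 / 9449476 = 132277.50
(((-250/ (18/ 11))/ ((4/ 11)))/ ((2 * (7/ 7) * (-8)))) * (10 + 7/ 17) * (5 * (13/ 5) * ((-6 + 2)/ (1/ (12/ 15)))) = -2320175/ 204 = -11373.41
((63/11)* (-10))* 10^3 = -630000/11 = -57272.73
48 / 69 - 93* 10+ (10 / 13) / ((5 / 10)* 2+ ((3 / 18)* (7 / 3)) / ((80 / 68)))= -133013098 / 143221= -928.73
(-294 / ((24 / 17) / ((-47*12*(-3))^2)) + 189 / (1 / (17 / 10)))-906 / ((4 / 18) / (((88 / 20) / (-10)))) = -596189312.82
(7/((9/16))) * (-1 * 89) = -9968/9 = -1107.56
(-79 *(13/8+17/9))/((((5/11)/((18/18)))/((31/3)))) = -6815567/1080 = -6310.71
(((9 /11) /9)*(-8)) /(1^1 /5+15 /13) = -0.54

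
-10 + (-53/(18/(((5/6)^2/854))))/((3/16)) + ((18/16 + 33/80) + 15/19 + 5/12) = -1146463243/157716720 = -7.27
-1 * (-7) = 7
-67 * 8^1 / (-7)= 536 / 7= 76.57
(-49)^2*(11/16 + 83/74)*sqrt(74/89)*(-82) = -105430311*sqrt(6586)/26344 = -324784.01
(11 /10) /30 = 11 /300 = 0.04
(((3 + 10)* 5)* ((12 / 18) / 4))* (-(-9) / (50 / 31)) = 1209 / 20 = 60.45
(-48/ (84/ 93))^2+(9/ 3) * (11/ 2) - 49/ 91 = 3618319/ 1274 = 2840.12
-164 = -164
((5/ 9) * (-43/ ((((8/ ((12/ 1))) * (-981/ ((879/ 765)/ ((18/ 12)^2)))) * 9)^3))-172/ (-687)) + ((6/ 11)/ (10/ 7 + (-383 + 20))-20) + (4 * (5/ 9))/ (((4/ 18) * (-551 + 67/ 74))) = -316176848595296163526597921601674/ 15993306542878995050277851450475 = -19.77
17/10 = 1.70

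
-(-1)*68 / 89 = 68 / 89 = 0.76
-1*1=-1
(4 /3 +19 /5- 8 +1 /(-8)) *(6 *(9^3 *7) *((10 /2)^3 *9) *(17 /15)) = -467154135 /4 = -116788533.75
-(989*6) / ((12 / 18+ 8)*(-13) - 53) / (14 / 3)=26703 / 3479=7.68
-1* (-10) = 10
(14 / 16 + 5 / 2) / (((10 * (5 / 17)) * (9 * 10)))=51 / 4000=0.01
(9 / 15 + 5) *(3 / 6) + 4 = 34 / 5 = 6.80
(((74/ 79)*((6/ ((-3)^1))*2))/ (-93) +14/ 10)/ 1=52909/ 36735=1.44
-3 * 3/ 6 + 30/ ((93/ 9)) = 87/ 62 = 1.40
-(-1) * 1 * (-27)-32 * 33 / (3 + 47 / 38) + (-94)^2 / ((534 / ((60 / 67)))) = -250978465 / 960043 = -261.42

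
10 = 10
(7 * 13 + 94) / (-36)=-185 / 36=-5.14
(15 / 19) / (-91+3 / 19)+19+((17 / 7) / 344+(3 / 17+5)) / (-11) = 18.52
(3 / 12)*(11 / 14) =11 / 56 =0.20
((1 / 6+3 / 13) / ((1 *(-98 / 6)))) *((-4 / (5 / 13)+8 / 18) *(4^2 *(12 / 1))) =63488 / 1365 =46.51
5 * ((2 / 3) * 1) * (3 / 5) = 2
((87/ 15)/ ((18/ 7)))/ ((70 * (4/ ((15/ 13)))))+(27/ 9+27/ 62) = 333179/ 96720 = 3.44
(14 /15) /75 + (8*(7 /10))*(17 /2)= 53564 /1125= 47.61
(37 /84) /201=37 /16884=0.00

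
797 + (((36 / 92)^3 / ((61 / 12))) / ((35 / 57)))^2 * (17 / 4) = 537801426150116033 / 674780890137025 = 797.00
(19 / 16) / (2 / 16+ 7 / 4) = 19 / 30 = 0.63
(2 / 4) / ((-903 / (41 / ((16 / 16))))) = -41 / 1806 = -0.02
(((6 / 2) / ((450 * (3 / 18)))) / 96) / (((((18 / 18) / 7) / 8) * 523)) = 7 / 156900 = 0.00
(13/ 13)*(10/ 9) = 1.11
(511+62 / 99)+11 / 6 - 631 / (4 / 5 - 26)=373180 / 693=538.50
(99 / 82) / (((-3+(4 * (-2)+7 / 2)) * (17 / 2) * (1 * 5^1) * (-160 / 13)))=429 / 1394000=0.00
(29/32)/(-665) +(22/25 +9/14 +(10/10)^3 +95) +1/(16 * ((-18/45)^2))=20835699/212800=97.91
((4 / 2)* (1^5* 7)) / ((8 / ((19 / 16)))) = 133 / 64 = 2.08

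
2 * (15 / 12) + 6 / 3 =9 / 2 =4.50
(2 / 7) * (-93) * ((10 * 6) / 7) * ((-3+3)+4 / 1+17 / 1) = -33480 / 7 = -4782.86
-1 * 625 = -625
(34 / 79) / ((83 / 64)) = 2176 / 6557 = 0.33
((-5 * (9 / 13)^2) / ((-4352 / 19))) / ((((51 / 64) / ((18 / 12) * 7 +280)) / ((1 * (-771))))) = -1148994315 / 390728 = -2940.65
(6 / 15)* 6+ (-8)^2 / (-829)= 9628 / 4145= 2.32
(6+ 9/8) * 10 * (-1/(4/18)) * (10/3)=-4275/4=-1068.75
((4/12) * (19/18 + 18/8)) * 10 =595/54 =11.02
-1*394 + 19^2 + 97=64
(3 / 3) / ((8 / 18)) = 9 / 4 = 2.25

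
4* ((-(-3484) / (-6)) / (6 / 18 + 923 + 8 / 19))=-66196 / 26327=-2.51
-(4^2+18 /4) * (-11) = 451 /2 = 225.50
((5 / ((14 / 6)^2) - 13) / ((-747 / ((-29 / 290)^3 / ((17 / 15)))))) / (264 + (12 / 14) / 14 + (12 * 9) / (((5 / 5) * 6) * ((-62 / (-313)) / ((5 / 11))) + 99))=-106018 / 1969615217475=-0.00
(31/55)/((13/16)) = 496/715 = 0.69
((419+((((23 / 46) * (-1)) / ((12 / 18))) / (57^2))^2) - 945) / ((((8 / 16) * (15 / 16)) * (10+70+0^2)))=-9871033823 / 703733400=-14.03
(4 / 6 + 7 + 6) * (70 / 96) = 1435 / 144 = 9.97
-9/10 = -0.90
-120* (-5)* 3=1800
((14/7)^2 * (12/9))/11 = 16/33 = 0.48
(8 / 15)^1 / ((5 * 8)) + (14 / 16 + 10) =6533 / 600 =10.89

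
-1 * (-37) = 37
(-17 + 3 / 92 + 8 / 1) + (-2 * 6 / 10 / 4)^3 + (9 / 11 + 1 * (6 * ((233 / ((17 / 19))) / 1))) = 1554.29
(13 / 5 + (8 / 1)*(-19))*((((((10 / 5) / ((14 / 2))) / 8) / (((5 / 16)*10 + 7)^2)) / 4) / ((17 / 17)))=-332 / 25515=-0.01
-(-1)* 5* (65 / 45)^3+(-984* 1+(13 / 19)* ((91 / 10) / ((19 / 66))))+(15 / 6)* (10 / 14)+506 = -8096715631 / 18421830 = -439.52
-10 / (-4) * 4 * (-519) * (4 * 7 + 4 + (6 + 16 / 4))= -217980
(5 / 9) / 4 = 5 / 36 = 0.14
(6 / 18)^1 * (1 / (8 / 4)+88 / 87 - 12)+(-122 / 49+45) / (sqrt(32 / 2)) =364813 / 51156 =7.13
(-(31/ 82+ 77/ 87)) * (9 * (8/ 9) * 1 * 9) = -108132/ 1189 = -90.94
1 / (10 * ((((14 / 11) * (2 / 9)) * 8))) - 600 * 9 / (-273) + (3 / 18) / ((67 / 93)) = 39129589 / 1951040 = 20.06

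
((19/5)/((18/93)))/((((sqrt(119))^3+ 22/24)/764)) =-521048/63858625+ 67641504 * sqrt(119)/63858625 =11.55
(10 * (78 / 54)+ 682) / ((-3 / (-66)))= 137896 / 9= 15321.78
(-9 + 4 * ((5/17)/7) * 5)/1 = -971/119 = -8.16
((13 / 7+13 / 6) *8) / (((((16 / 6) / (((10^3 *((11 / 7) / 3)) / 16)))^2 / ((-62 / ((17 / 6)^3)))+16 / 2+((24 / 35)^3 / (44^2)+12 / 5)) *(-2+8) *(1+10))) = 10182046875 / 217065231494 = 0.05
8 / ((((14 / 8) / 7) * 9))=32 / 9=3.56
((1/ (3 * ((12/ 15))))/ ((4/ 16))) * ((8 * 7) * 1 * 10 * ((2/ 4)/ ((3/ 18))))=2800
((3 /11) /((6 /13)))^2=169 /484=0.35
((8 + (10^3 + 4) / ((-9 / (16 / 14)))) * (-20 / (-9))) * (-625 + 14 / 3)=280192160 / 1701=164722.02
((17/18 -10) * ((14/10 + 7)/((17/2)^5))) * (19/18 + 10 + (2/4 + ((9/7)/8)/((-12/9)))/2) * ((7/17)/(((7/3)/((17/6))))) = -7390583/766722780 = -0.01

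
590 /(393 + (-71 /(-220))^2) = 28556000 /19026241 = 1.50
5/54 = 0.09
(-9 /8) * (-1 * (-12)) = -27 /2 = -13.50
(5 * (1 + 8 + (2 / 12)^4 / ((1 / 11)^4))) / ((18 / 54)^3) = 131525 / 48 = 2740.10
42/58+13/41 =1.04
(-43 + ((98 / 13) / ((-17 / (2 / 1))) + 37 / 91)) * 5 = -336320 / 1547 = -217.40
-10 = -10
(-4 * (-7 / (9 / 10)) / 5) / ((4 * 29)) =14 / 261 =0.05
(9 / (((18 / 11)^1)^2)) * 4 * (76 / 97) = 9196 / 873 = 10.53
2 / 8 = 1 / 4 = 0.25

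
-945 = -945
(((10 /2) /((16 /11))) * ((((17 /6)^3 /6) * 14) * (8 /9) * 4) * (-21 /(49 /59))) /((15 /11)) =-35073907 /2916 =-12028.09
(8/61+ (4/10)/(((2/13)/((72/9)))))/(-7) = -2.99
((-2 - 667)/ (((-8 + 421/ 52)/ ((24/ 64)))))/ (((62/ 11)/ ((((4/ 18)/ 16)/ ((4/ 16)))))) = -31889/ 1240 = -25.72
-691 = -691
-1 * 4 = -4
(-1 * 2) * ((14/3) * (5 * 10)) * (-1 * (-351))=-163800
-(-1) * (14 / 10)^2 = 49 / 25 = 1.96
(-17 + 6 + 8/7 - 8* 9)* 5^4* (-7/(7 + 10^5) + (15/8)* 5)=-479628.12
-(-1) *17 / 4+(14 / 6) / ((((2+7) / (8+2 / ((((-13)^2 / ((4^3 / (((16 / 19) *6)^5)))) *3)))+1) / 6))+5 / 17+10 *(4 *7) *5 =52684359781041575 / 37334810177996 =1411.13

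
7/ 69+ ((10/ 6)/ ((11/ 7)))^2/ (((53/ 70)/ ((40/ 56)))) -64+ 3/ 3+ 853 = 1050261313/ 1327491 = 791.16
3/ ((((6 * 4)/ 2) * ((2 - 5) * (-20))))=1/ 240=0.00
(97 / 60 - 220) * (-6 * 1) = 13103 / 10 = 1310.30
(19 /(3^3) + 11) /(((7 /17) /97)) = 521084 /189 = 2757.06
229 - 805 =-576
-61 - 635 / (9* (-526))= -288139 / 4734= -60.87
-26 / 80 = -13 / 40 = -0.32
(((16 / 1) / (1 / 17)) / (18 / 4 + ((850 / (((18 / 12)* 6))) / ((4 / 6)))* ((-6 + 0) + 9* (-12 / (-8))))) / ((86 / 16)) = 2176 / 45881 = 0.05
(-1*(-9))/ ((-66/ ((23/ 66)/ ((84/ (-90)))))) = 345/ 6776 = 0.05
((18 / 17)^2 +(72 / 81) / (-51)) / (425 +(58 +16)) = 8612 / 3893697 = 0.00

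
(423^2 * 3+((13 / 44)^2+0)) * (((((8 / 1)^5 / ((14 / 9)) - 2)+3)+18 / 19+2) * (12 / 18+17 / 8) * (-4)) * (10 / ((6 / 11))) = -2315329632809.23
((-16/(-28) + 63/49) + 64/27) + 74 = 14785/189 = 78.23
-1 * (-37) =37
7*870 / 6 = 1015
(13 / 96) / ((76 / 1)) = 13 / 7296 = 0.00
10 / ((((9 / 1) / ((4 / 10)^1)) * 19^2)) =4 / 3249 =0.00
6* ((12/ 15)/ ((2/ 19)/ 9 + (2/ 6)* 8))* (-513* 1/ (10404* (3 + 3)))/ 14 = -9747/ 9265340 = -0.00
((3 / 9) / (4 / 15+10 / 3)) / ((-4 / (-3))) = 5 / 72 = 0.07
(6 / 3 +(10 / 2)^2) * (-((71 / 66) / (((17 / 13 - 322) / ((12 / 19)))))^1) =0.06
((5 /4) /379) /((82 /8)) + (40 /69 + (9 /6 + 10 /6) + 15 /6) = 6697654 /1072191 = 6.25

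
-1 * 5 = -5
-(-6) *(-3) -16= -34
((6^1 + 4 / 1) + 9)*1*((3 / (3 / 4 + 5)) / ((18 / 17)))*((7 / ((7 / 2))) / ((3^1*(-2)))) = -646 / 207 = -3.12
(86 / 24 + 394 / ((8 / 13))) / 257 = 3863 / 1542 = 2.51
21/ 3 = 7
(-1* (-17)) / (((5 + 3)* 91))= 0.02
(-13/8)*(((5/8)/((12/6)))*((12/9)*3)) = -65/32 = -2.03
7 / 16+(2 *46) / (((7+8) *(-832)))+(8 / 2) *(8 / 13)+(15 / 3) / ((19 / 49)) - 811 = -1813087 / 2280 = -795.21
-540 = -540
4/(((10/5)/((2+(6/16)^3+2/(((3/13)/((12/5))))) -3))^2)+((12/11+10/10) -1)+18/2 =29140200219/72089600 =404.22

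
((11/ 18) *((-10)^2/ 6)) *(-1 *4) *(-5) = 5500/ 27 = 203.70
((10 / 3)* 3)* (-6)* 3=-180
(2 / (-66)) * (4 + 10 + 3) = -17 / 33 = -0.52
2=2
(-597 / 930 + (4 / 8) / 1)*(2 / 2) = -22 / 155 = -0.14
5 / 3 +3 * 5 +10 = 80 / 3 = 26.67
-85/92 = -0.92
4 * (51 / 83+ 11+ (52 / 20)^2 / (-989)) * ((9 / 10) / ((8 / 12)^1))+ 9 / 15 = 63.28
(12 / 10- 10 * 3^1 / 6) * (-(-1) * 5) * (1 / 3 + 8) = -475 / 3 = -158.33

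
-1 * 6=-6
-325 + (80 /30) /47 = -45817 /141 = -324.94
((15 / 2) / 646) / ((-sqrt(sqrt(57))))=-5 * 57^(3 / 4) / 24548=-0.00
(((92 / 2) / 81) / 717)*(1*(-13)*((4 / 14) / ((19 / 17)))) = -20332 / 7724241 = -0.00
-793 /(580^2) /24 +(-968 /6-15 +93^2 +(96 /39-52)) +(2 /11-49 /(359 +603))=119939957269679 /14239139200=8423.26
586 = 586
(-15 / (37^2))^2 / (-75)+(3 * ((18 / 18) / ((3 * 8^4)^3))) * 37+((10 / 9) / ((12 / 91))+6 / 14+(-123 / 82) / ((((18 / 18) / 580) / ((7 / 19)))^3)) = -2443529808781829044765806093581 / 166958812526264866308096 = -14635524.61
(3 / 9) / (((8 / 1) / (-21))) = -7 / 8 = -0.88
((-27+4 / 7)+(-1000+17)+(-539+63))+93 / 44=-456861 / 308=-1483.31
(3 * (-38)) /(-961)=114 /961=0.12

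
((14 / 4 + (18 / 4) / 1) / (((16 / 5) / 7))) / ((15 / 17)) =119 / 6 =19.83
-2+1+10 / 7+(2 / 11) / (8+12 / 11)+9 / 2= 866 / 175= 4.95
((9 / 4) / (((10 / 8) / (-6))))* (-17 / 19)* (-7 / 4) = -3213 / 190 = -16.91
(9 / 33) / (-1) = -3 / 11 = -0.27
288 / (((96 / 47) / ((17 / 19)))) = 126.16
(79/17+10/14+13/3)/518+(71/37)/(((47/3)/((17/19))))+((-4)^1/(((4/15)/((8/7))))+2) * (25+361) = -965239378553/165138918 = -5845.01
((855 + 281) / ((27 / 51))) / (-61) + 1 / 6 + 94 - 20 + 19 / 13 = 577405 / 14274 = 40.45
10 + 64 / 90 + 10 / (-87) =13828 / 1305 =10.60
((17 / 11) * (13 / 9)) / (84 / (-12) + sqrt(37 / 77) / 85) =-78239525 / 245338992- 18785 * sqrt(2849) / 2698728912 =-0.32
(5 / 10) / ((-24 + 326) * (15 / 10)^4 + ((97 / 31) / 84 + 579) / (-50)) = 16275 / 49387928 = 0.00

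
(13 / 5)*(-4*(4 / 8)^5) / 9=-13 / 360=-0.04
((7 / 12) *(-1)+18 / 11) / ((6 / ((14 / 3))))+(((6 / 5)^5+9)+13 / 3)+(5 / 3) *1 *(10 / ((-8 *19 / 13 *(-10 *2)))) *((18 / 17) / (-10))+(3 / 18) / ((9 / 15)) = 81114016921 / 4796550000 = 16.91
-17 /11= -1.55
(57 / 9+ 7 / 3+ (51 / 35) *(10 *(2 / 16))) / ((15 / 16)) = 3524 / 315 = 11.19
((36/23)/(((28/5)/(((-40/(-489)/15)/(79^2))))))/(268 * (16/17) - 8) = 85/85003150197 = 0.00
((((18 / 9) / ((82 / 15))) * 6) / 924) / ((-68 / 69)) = -1035 / 429352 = -0.00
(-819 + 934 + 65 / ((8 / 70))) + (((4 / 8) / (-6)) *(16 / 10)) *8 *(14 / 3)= 122179 / 180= 678.77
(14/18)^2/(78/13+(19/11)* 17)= 539/31509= 0.02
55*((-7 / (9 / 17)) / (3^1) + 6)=2365 / 27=87.59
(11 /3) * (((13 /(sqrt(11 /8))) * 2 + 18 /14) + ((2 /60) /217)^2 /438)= 262526556611 /55687451400 + 52 * sqrt(22) /3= 86.01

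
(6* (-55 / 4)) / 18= -55 / 12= -4.58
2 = 2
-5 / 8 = -0.62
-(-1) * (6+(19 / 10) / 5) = 319 / 50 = 6.38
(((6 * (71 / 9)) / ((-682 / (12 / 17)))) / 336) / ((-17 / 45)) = 1065 / 2759372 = 0.00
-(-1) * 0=0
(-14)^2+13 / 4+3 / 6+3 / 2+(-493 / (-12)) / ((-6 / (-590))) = 38170 / 9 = 4241.11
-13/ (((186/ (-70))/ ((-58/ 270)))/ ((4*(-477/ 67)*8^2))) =35805952/ 18693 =1915.47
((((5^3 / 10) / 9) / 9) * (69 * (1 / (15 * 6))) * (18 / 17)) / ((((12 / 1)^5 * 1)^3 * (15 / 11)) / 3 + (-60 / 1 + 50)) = 253 / 14143645805470265628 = 0.00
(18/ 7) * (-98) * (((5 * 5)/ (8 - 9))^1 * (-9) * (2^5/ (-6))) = 302400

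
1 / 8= 0.12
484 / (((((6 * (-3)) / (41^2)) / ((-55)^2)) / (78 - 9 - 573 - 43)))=74791677705.56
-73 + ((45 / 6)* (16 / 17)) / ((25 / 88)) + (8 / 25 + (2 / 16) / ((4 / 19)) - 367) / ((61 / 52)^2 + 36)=-292823711 / 5053250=-57.95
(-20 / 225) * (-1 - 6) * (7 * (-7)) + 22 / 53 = -30.07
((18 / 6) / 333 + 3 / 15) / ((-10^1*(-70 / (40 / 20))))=0.00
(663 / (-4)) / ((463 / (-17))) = 11271 / 1852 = 6.09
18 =18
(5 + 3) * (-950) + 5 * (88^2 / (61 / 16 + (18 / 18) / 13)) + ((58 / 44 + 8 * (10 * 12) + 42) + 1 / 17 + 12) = 1019823199 / 302566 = 3370.58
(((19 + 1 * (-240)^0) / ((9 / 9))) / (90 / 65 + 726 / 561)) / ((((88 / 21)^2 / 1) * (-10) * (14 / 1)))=-13923 / 4584448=-0.00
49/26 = 1.88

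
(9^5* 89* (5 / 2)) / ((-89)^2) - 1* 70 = 282785 / 178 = 1588.68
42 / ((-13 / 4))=-12.92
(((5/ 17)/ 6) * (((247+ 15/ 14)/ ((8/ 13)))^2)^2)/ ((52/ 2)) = 1598156091566809385/ 32099794944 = 49787112.17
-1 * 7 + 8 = 1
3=3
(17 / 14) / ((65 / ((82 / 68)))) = 41 / 1820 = 0.02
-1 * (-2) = 2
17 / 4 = 4.25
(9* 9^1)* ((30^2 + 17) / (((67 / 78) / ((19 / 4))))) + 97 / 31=1706229965 / 4154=410743.85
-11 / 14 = -0.79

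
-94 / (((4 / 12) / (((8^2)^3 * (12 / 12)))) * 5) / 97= -73924608 / 485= -152421.87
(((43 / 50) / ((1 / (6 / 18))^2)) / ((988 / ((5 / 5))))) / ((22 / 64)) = 172 / 611325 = 0.00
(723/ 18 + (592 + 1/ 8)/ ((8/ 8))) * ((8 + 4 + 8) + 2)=166925/ 12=13910.42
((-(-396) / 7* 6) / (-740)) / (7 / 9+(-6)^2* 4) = -0.00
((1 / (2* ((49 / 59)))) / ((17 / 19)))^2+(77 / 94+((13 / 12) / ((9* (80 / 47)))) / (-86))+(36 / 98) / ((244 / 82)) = 2061381776917607 / 1478188739099520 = 1.39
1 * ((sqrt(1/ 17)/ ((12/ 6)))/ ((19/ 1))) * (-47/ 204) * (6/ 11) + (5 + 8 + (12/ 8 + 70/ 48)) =383/ 24 -47 * sqrt(17)/ 241604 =15.96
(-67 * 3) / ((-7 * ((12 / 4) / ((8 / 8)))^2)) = 67 / 21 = 3.19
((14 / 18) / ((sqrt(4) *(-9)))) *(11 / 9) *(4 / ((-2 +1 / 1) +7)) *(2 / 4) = -77 / 4374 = -0.02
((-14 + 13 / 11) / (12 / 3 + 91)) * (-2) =282 / 1045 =0.27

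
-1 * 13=-13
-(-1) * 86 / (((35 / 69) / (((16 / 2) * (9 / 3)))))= 142416 / 35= 4069.03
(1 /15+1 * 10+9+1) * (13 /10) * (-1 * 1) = -3913 /150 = -26.09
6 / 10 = 3 / 5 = 0.60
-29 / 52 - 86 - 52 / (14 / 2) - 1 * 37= -47679 / 364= -130.99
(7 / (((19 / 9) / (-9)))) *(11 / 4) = -6237 / 76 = -82.07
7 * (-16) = -112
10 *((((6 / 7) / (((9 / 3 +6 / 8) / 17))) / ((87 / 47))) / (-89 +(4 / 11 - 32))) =-140624 / 808143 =-0.17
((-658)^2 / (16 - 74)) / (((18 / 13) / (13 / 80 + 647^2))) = -2256853512.09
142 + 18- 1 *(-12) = 172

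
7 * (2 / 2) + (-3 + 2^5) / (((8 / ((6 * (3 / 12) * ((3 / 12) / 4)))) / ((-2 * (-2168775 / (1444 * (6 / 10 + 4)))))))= 973175077 / 4251136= 228.92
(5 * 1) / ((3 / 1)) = 5 / 3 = 1.67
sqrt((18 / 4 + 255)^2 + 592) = sqrt(271729) / 2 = 260.64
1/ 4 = 0.25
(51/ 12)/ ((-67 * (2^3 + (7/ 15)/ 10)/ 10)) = -375/ 4757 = -0.08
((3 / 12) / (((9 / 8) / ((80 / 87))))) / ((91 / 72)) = 1280 / 7917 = 0.16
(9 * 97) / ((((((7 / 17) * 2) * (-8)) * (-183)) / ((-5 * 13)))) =-321555 / 6832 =-47.07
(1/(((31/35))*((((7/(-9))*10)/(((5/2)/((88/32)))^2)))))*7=-3150/3751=-0.84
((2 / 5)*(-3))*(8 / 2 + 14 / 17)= -492 / 85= -5.79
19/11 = 1.73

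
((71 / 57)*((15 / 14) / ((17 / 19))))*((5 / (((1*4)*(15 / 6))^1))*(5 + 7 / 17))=8165 / 2023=4.04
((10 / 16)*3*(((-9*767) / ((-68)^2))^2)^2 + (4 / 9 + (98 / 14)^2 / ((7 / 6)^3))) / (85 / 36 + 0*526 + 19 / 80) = 46789889627871251605 / 2993733474870132736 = 15.63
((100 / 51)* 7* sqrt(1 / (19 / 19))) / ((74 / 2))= 700 / 1887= 0.37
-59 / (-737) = 59 / 737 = 0.08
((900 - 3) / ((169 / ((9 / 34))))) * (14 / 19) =1.04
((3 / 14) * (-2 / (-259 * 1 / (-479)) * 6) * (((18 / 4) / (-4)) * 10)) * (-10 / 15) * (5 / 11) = -323325 / 19943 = -16.21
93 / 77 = 1.21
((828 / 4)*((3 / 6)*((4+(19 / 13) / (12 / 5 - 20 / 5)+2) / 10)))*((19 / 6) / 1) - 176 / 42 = 14197819 / 87360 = 162.52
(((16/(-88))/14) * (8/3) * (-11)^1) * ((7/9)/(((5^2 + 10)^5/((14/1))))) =16/202584375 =0.00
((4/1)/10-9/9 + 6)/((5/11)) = 297/25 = 11.88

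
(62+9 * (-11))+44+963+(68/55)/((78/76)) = 971.20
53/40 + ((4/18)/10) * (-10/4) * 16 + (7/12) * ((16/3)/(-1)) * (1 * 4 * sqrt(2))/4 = -3.96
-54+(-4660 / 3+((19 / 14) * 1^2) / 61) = -1607.31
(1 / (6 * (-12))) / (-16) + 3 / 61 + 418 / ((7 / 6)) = 176266795 / 491904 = 358.34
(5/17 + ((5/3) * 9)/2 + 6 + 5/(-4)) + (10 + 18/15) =8073/340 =23.74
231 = 231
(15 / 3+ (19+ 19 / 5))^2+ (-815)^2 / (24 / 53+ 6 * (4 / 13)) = 11471880089 / 39600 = 289693.94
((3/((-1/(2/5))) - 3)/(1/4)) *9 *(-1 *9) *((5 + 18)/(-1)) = -156492/5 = -31298.40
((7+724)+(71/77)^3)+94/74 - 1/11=12381012198/16891721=732.96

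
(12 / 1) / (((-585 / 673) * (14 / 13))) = -1346 / 105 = -12.82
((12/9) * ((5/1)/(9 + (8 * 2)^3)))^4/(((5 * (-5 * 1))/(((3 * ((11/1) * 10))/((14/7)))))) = -2816/61334721406935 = -0.00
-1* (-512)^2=-262144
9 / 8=1.12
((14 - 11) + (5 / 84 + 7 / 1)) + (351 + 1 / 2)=30371 / 84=361.56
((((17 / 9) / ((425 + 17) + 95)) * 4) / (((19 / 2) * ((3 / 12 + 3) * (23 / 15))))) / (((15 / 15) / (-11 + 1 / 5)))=-3264 / 1016899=-0.00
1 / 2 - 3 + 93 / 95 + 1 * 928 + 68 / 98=8631979 / 9310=927.17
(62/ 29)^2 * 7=26908/ 841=32.00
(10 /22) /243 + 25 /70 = 13435 /37422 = 0.36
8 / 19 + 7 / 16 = 261 / 304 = 0.86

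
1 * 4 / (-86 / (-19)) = 0.88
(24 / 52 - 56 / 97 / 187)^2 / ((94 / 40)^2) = 4674762894400 / 122831315219041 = 0.04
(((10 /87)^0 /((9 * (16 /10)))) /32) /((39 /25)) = 125 /89856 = 0.00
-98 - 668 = -766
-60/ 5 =-12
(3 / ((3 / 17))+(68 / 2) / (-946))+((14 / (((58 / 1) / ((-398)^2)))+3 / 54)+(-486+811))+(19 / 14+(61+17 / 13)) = 434103102014 / 11234223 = 38641.13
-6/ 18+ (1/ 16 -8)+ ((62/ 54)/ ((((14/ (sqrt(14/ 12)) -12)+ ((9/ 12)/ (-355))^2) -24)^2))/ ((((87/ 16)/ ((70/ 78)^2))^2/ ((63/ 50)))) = -8.27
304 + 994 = 1298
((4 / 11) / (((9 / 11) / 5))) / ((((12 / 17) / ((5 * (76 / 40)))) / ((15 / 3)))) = 8075 / 54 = 149.54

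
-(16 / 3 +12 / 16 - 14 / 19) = -1219 / 228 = -5.35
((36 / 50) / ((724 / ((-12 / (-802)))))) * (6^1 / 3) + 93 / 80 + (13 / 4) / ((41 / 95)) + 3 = 13918530889 / 1190328400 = 11.69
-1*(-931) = 931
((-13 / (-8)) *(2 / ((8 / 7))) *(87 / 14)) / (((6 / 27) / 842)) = 4285359 / 64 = 66958.73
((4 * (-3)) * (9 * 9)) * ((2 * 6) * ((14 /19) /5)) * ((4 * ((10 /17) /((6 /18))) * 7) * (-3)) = 254802.43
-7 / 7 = -1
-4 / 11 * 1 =-4 / 11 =-0.36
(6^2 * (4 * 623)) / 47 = 89712 / 47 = 1908.77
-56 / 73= -0.77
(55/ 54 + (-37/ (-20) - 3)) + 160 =86329/ 540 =159.87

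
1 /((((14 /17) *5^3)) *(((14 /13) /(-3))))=-663 /24500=-0.03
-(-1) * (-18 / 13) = -18 / 13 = -1.38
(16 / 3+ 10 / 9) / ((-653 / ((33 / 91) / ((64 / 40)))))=-1595 / 713076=-0.00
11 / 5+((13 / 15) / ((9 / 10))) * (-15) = -12.24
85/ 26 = 3.27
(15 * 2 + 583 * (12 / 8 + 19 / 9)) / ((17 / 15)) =192175 / 102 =1884.07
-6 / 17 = -0.35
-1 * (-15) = 15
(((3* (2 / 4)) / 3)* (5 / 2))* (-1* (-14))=35 / 2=17.50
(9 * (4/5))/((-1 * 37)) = -36/185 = -0.19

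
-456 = -456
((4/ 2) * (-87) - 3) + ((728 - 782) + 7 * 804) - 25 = 5372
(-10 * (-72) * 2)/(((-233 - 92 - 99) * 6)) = -30/53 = -0.57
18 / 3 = 6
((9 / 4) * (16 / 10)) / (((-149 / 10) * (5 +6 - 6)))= -36 / 745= -0.05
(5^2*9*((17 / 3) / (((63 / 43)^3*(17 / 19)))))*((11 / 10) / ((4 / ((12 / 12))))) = 83084815 / 666792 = 124.60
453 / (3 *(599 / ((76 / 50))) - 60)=5738 / 14215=0.40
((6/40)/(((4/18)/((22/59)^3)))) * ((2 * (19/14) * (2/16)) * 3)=2048409/57506120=0.04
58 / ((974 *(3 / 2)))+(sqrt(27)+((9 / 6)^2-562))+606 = 3 *sqrt(3)+270517 / 5844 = 51.49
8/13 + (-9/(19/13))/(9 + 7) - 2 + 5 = 3.23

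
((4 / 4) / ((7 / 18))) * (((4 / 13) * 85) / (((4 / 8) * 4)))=3060 / 91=33.63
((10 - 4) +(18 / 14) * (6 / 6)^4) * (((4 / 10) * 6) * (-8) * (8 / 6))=-6528 / 35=-186.51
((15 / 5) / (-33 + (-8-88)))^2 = 1 / 1849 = 0.00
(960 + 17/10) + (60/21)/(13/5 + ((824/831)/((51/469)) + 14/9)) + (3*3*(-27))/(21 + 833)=1925012365762/2001820835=961.63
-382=-382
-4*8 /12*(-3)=8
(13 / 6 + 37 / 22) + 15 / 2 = 749 / 66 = 11.35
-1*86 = -86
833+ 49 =882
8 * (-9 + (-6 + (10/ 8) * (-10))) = -220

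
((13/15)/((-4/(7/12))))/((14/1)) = -13/1440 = -0.01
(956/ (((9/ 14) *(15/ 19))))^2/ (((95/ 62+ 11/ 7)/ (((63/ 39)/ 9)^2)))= 1375196845129856/ 37339143075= 36829.90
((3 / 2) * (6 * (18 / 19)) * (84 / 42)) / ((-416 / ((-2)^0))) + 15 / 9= 1.63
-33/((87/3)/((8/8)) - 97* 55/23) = 0.16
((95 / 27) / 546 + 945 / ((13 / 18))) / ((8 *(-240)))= -3857887 / 5660928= -0.68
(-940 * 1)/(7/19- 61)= 4465/288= 15.50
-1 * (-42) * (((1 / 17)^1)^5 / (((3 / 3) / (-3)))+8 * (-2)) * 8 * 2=-15266304480 / 1419857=-10752.00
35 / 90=7 / 18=0.39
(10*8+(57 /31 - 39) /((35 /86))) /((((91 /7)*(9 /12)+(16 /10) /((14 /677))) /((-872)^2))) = -37325729792 /378107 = -98717.37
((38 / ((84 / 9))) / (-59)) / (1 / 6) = -171 / 413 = -0.41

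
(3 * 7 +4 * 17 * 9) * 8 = 5064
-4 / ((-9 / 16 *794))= 32 / 3573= 0.01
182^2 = 33124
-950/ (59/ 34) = -32300/ 59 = -547.46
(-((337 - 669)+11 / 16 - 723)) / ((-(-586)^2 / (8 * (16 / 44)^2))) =-33738 / 10387729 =-0.00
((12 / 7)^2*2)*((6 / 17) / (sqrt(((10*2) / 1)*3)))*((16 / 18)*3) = 768*sqrt(15) / 4165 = 0.71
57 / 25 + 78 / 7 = 2349 / 175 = 13.42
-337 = -337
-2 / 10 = -1 / 5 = -0.20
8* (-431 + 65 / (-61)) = -210848 / 61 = -3456.52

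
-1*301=-301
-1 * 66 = -66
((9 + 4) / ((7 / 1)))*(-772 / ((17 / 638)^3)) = -2606289706592 / 34391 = -75784062.88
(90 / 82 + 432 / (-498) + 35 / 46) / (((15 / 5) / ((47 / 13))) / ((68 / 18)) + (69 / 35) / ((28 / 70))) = 867602939 / 4507355172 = 0.19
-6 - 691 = -697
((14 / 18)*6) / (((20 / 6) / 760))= 1064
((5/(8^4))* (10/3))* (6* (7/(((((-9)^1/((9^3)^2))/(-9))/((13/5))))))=241805655/1024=236138.33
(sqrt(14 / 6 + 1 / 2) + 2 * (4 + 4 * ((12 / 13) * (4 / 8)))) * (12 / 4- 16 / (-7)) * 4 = 74 * sqrt(102) / 21 + 22496 / 91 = 282.80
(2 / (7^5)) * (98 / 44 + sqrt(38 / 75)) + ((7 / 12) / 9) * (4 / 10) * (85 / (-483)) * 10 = -318842 / 7029099 + 2 * sqrt(114) / 252105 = -0.05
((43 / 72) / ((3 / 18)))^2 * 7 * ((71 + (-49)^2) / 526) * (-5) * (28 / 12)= -46659515 / 9468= -4928.13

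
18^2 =324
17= 17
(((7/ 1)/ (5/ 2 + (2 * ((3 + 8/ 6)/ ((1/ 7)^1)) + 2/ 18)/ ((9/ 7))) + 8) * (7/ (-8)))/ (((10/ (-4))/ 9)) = 25.64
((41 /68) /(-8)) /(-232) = 0.00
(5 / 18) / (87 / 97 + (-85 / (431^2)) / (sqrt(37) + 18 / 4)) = 1485651461650 * sqrt(37) / 157537491131074707 + 32522441464304905 / 105024994087383138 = 0.31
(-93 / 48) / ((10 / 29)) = -899 / 160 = -5.62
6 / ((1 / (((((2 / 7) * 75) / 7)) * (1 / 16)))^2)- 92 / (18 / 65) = -229575805 / 691488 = -332.00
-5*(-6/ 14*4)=60/ 7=8.57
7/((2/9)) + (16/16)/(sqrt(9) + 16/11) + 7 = 3795/98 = 38.72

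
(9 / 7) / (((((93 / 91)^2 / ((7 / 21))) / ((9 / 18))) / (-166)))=-98189 / 2883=-34.06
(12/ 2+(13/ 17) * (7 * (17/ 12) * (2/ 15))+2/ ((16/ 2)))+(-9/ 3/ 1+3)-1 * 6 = 227/ 180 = 1.26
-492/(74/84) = -20664/37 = -558.49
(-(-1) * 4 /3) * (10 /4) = 10 /3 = 3.33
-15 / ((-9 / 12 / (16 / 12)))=80 / 3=26.67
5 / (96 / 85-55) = -0.09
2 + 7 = 9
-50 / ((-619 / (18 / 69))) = 300 / 14237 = 0.02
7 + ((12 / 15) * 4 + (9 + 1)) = 20.20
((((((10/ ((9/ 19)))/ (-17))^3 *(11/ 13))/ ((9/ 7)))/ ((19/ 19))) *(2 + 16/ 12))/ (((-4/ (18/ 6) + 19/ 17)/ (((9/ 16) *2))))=60016250/ 2738853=21.91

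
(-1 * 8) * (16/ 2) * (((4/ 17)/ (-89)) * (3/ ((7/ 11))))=8448/ 10591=0.80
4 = 4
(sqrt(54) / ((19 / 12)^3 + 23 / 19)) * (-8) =-11.35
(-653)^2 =426409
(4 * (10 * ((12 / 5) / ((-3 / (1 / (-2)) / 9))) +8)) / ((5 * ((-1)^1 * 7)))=-176 / 35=-5.03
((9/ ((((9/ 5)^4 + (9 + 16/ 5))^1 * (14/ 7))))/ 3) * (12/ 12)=1875/ 28372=0.07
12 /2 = 6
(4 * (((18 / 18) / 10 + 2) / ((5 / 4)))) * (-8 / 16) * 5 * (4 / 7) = -48 / 5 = -9.60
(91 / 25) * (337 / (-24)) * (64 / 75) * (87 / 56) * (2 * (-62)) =15754076 / 1875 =8402.17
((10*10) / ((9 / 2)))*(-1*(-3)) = 200 / 3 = 66.67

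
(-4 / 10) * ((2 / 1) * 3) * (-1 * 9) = 108 / 5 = 21.60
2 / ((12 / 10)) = 5 / 3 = 1.67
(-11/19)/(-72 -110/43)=473/60914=0.01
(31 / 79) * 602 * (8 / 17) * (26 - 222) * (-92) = 2692105472 / 1343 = 2004546.14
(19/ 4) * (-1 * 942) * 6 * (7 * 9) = -1691361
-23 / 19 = -1.21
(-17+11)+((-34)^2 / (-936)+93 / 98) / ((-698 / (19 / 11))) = -132038342 / 22008987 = -6.00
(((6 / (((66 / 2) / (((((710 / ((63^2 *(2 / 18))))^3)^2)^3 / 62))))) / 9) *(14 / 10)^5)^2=452481169760769060762881789852724583200915431658365668305369452494950400000000000000000000000000 / 5282051090136465688645936118249234195987889316558335638943163787379290981101460693427587136249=85.66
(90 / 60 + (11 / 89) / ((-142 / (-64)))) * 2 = 19661 / 6319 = 3.11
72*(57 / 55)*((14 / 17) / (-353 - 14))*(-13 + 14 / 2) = 344736 / 343145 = 1.00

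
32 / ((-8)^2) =1 / 2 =0.50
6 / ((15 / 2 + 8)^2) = 0.02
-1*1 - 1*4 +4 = -1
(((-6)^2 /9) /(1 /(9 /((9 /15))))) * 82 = 4920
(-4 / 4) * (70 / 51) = -70 / 51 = -1.37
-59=-59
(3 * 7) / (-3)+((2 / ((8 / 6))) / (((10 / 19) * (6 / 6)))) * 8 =79 / 5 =15.80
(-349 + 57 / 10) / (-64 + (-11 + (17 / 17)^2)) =3433 / 740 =4.64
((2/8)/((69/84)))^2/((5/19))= 0.35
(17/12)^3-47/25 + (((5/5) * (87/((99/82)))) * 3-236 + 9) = -4683101/475200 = -9.86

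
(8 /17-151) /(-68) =2559 /1156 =2.21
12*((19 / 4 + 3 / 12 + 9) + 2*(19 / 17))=3312 / 17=194.82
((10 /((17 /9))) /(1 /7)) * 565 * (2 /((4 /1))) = 177975 /17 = 10469.12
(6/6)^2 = 1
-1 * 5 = -5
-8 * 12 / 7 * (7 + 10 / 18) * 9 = -6528 / 7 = -932.57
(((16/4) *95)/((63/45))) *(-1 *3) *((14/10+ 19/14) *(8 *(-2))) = 1760160/49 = 35921.63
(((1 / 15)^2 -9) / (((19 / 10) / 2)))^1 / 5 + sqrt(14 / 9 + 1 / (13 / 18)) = -8096 / 4275 + 2*sqrt(1118) / 39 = -0.18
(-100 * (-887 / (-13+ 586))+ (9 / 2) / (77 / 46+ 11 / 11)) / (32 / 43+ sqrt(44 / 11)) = 158078191 / 2772174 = 57.02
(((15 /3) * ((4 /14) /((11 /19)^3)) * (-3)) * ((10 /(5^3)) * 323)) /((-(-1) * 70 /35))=-13292742 /46585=-285.34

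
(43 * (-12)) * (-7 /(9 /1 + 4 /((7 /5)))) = 25284 /83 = 304.63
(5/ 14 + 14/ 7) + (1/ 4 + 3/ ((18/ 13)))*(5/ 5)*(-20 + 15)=-817/ 84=-9.73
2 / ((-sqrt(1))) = -2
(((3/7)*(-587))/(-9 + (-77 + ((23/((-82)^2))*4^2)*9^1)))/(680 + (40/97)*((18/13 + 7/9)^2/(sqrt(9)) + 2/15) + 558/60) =0.00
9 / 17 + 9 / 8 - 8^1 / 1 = -863 / 136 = -6.35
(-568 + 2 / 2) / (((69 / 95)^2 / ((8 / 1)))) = -4548600 / 529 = -8598.49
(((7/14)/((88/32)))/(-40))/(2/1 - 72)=1/15400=0.00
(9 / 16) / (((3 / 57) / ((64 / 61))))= 684 / 61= 11.21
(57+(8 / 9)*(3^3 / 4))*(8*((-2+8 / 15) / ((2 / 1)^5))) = -231 / 10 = -23.10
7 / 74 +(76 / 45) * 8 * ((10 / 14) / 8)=6065 / 4662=1.30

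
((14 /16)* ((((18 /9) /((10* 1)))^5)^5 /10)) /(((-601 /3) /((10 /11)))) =-21 /15761852264404296875000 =-0.00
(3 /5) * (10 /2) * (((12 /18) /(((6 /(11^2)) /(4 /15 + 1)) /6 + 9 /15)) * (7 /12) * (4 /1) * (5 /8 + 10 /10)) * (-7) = -1046045 /11952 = -87.52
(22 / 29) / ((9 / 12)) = 88 / 87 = 1.01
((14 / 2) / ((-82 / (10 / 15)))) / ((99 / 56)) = -392 / 12177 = -0.03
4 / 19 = 0.21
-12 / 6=-2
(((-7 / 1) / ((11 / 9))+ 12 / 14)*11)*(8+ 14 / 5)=-4050 / 7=-578.57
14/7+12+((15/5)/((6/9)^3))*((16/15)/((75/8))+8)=12019/125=96.15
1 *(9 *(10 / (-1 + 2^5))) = 90 / 31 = 2.90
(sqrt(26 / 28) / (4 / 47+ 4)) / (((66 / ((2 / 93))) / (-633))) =-9917 * sqrt(182) / 2749824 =-0.05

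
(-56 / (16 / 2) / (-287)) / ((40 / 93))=93 / 1640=0.06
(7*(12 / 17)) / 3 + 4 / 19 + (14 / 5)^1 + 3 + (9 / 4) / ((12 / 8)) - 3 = 19889 / 3230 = 6.16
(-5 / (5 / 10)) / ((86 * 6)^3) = -5 / 68694048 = -0.00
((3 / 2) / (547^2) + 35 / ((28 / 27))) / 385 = 0.09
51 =51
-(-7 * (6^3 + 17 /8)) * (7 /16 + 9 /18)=183225 /128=1431.45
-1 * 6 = -6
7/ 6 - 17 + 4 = -71/ 6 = -11.83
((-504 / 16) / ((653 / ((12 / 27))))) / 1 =-14 / 653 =-0.02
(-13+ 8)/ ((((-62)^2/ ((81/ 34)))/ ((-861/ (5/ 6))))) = 209223/ 65348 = 3.20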